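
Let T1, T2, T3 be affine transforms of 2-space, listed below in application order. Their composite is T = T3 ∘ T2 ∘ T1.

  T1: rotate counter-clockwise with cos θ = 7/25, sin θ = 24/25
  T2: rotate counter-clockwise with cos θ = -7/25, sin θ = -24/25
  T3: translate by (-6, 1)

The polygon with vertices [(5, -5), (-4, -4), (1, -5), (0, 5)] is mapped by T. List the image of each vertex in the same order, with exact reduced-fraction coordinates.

image vertices: (-559/125, -738/125), (-7202/625, -139/625), (-4903/625, -2346/625), (-414/125, 652/125)

T1 rotate counter-clockwise with cos θ = 7/25, sin θ = 24/25: (5, -5) → (31/5, 17/5); (-4, -4) → (68/25, -124/25); (1, -5) → (127/25, -11/25); (0, 5) → (-24/5, 7/5)
T2 rotate counter-clockwise with cos θ = -7/25, sin θ = -24/25: (31/5, 17/5) → (191/125, -863/125); (68/25, -124/25) → (-3452/625, -764/625); (127/25, -11/25) → (-1153/625, -2971/625); (-24/5, 7/5) → (336/125, 527/125)
T3 translate by (-6, 1): (191/125, -863/125) → (-559/125, -738/125); (-3452/625, -764/625) → (-7202/625, -139/625); (-1153/625, -2971/625) → (-4903/625, -2346/625); (336/125, 527/125) → (-414/125, 652/125)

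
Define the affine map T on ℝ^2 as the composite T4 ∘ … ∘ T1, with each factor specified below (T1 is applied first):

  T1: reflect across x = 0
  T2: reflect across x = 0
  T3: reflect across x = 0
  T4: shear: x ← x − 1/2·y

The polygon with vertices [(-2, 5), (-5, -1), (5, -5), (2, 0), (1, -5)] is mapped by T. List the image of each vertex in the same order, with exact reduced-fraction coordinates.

image vertices: (-1/2, 5), (11/2, -1), (-5/2, -5), (-2, 0), (3/2, -5)

T1 reflect across x = 0: (-2, 5) → (2, 5); (-5, -1) → (5, -1); (5, -5) → (-5, -5); (2, 0) → (-2, 0); (1, -5) → (-1, -5)
T2 reflect across x = 0: (2, 5) → (-2, 5); (5, -1) → (-5, -1); (-5, -5) → (5, -5); (-2, 0) → (2, 0); (-1, -5) → (1, -5)
T3 reflect across x = 0: (-2, 5) → (2, 5); (-5, -1) → (5, -1); (5, -5) → (-5, -5); (2, 0) → (-2, 0); (1, -5) → (-1, -5)
T4 shear: x ← x − 1/2·y: (2, 5) → (-1/2, 5); (5, -1) → (11/2, -1); (-5, -5) → (-5/2, -5); (-2, 0) → (-2, 0); (-1, -5) → (3/2, -5)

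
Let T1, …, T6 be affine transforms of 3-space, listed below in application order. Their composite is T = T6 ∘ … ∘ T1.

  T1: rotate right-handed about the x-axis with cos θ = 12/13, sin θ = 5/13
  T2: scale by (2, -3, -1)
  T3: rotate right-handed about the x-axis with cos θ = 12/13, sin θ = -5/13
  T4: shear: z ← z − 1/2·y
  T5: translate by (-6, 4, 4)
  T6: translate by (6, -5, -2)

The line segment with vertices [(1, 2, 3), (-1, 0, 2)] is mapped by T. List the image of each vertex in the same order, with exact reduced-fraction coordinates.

T1 rotate right-handed about the x-axis with cos θ = 12/13, sin θ = 5/13: (1, 2, 3) → (1, 9/13, 46/13); (-1, 0, 2) → (-1, -10/13, 24/13)
T2 scale by (2, -3, -1): (1, 9/13, 46/13) → (2, -27/13, -46/13); (-1, -10/13, 24/13) → (-2, 30/13, -24/13)
T3 rotate right-handed about the x-axis with cos θ = 12/13, sin θ = -5/13: (2, -27/13, -46/13) → (2, -554/169, -417/169); (-2, 30/13, -24/13) → (-2, 240/169, -438/169)
T4 shear: z ← z − 1/2·y: (2, -554/169, -417/169) → (2, -554/169, -140/169); (-2, 240/169, -438/169) → (-2, 240/169, -558/169)
T5 translate by (-6, 4, 4): (2, -554/169, -140/169) → (-4, 122/169, 536/169); (-2, 240/169, -558/169) → (-8, 916/169, 118/169)
T6 translate by (6, -5, -2): (-4, 122/169, 536/169) → (2, -723/169, 198/169); (-8, 916/169, 118/169) → (-2, 71/169, -220/169)

image vertices: (2, -723/169, 198/169), (-2, 71/169, -220/169)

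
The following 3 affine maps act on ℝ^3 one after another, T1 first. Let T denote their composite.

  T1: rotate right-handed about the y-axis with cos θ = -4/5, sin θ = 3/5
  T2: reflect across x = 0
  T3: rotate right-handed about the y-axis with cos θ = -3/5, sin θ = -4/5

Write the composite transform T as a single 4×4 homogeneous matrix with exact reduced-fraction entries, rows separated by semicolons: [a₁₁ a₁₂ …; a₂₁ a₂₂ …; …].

T1 = [-4/5 0 3/5 0; 0 1 0 0; -3/5 0 -4/5 0; 0 0 0 1]
T2·T1 = [4/5 0 -3/5 0; 0 1 0 0; -3/5 0 -4/5 0; 0 0 0 1]
T3·…·T1 = [0 0 1 0; 0 1 0 0; 1 0 0 0; 0 0 0 1]

T = [0 0 1 0; 0 1 0 0; 1 0 0 0; 0 0 0 1]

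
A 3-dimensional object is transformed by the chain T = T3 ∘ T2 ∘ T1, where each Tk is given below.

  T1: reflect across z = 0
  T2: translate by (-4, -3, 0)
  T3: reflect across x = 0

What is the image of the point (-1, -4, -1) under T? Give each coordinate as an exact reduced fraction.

T1 reflect across z = 0: (-1, -4, -1) → (-1, -4, 1)
T2 translate by (-4, -3, 0): (-1, -4, 1) → (-5, -7, 1)
T3 reflect across x = 0: (-5, -7, 1) → (5, -7, 1)

T(p) = (5, -7, 1)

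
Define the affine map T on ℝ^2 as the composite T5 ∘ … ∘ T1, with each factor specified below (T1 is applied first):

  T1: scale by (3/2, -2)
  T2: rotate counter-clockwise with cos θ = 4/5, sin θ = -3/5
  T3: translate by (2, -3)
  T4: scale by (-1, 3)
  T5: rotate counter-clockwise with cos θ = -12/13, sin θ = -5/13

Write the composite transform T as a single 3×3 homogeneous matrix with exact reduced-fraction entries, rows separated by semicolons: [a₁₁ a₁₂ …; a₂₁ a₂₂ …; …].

T1 = [3/2 0 0; 0 -2 0; 0 0 1]
T2·T1 = [6/5 -6/5 0; -9/10 -8/5 0; 0 0 1]
T3·…·T1 = [6/5 -6/5 2; -9/10 -8/5 -3; 0 0 1]
T4·…·T1 = [-6/5 6/5 -2; -27/10 -24/5 -9; 0 0 1]
T5·…·T1 = [9/130 -192/65 -21/13; 192/65 258/65 118/13; 0 0 1]

T = [9/130 -192/65 -21/13; 192/65 258/65 118/13; 0 0 1]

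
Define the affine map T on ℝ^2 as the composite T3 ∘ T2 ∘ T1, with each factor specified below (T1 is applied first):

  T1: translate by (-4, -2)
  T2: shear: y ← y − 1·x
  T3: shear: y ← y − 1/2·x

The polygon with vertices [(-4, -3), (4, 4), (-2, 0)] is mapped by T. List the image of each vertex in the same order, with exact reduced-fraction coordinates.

image vertices: (-8, 7), (0, 2), (-6, 7)

T1 translate by (-4, -2): (-4, -3) → (-8, -5); (4, 4) → (0, 2); (-2, 0) → (-6, -2)
T2 shear: y ← y − 1·x: (-8, -5) → (-8, 3); (0, 2) → (0, 2); (-6, -2) → (-6, 4)
T3 shear: y ← y − 1/2·x: (-8, 3) → (-8, 7); (0, 2) → (0, 2); (-6, 4) → (-6, 7)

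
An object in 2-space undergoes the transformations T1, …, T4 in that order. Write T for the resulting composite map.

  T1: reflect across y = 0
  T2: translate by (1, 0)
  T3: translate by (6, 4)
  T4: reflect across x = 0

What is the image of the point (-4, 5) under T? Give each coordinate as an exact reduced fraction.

T(p) = (-3, -1)

T1 reflect across y = 0: (-4, 5) → (-4, -5)
T2 translate by (1, 0): (-4, -5) → (-3, -5)
T3 translate by (6, 4): (-3, -5) → (3, -1)
T4 reflect across x = 0: (3, -1) → (-3, -1)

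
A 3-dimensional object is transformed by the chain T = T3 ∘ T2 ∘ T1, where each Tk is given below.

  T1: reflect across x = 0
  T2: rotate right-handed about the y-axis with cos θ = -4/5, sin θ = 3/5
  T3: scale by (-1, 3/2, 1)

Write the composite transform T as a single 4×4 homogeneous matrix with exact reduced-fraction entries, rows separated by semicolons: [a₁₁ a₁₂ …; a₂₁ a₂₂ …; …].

T1 = [-1 0 0 0; 0 1 0 0; 0 0 1 0; 0 0 0 1]
T2·T1 = [4/5 0 3/5 0; 0 1 0 0; 3/5 0 -4/5 0; 0 0 0 1]
T3·…·T1 = [-4/5 0 -3/5 0; 0 3/2 0 0; 3/5 0 -4/5 0; 0 0 0 1]

T = [-4/5 0 -3/5 0; 0 3/2 0 0; 3/5 0 -4/5 0; 0 0 0 1]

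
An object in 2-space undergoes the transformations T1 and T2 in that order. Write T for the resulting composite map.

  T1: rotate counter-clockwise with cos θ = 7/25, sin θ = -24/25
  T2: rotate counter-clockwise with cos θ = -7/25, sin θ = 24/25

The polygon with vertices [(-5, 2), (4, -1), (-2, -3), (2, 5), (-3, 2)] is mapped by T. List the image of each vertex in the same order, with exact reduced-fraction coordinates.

T1 rotate counter-clockwise with cos θ = 7/25, sin θ = -24/25: (-5, 2) → (13/25, 134/25); (4, -1) → (4/25, -103/25); (-2, -3) → (-86/25, 27/25); (2, 5) → (134/25, -13/25); (-3, 2) → (27/25, 86/25)
T2 rotate counter-clockwise with cos θ = -7/25, sin θ = 24/25: (13/25, 134/25) → (-3307/625, -626/625); (4/25, -103/25) → (2444/625, 817/625); (-86/25, 27/25) → (-46/625, -2253/625); (134/25, -13/25) → (-626/625, 3307/625); (27/25, 86/25) → (-2253/625, 46/625)

image vertices: (-3307/625, -626/625), (2444/625, 817/625), (-46/625, -2253/625), (-626/625, 3307/625), (-2253/625, 46/625)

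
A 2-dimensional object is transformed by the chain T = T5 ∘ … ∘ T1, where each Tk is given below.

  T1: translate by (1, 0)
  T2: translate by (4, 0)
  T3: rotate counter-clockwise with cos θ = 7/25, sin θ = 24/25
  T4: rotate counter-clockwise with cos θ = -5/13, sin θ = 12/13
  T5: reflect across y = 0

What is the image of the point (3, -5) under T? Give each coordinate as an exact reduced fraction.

T1 translate by (1, 0): (3, -5) → (4, -5)
T2 translate by (4, 0): (4, -5) → (8, -5)
T3 rotate counter-clockwise with cos θ = 7/25, sin θ = 24/25: (8, -5) → (176/25, 157/25)
T4 rotate counter-clockwise with cos θ = -5/13, sin θ = 12/13: (176/25, 157/25) → (-2764/325, 1327/325)
T5 reflect across y = 0: (-2764/325, 1327/325) → (-2764/325, -1327/325)

T(p) = (-2764/325, -1327/325)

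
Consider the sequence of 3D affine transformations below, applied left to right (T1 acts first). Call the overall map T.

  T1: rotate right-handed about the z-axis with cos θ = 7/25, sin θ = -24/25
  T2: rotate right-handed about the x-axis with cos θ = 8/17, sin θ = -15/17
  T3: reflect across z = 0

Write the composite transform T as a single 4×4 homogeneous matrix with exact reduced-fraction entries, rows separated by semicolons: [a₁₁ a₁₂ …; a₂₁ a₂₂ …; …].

T1 = [7/25 24/25 0 0; -24/25 7/25 0 0; 0 0 1 0; 0 0 0 1]
T2·T1 = [7/25 24/25 0 0; -192/425 56/425 15/17 0; 72/85 -21/85 8/17 0; 0 0 0 1]
T3·…·T1 = [7/25 24/25 0 0; -192/425 56/425 15/17 0; -72/85 21/85 -8/17 0; 0 0 0 1]

T = [7/25 24/25 0 0; -192/425 56/425 15/17 0; -72/85 21/85 -8/17 0; 0 0 0 1]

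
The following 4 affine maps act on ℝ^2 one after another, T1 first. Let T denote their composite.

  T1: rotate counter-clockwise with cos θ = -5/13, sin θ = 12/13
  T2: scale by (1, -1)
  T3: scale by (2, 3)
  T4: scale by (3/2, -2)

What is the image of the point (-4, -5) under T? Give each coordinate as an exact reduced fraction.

T(p) = (240/13, -138/13)

T1 rotate counter-clockwise with cos θ = -5/13, sin θ = 12/13: (-4, -5) → (80/13, -23/13)
T2 scale by (1, -1): (80/13, -23/13) → (80/13, 23/13)
T3 scale by (2, 3): (80/13, 23/13) → (160/13, 69/13)
T4 scale by (3/2, -2): (160/13, 69/13) → (240/13, -138/13)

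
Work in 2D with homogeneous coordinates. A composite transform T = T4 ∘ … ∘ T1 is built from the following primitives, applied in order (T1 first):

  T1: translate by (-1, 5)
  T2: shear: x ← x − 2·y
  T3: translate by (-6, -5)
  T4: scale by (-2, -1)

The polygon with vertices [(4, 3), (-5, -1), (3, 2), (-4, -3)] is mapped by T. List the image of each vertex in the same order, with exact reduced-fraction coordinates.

T1 translate by (-1, 5): (4, 3) → (3, 8); (-5, -1) → (-6, 4); (3, 2) → (2, 7); (-4, -3) → (-5, 2)
T2 shear: x ← x − 2·y: (3, 8) → (-13, 8); (-6, 4) → (-14, 4); (2, 7) → (-12, 7); (-5, 2) → (-9, 2)
T3 translate by (-6, -5): (-13, 8) → (-19, 3); (-14, 4) → (-20, -1); (-12, 7) → (-18, 2); (-9, 2) → (-15, -3)
T4 scale by (-2, -1): (-19, 3) → (38, -3); (-20, -1) → (40, 1); (-18, 2) → (36, -2); (-15, -3) → (30, 3)

image vertices: (38, -3), (40, 1), (36, -2), (30, 3)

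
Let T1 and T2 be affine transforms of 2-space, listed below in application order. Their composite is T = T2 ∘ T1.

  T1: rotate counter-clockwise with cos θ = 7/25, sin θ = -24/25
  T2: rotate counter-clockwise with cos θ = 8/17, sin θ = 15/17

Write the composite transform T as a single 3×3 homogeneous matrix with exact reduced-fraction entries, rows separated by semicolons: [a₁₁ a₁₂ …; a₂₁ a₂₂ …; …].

T1 = [7/25 24/25 0; -24/25 7/25 0; 0 0 1]
T2·T1 = [416/425 87/425 0; -87/425 416/425 0; 0 0 1]

T = [416/425 87/425 0; -87/425 416/425 0; 0 0 1]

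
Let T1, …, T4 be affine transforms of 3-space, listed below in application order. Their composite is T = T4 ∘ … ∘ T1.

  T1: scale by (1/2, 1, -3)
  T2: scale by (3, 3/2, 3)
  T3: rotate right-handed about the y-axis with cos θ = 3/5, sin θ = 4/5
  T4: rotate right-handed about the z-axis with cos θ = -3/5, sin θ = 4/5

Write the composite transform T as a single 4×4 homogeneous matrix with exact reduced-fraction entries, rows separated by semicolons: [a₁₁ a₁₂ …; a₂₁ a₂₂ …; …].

T1 = [1/2 0 0 0; 0 1 0 0; 0 0 -3 0; 0 0 0 1]
T2·T1 = [3/2 0 0 0; 0 3/2 0 0; 0 0 -9 0; 0 0 0 1]
T3·…·T1 = [9/10 0 -36/5 0; 0 3/2 0 0; -6/5 0 -27/5 0; 0 0 0 1]
T4·…·T1 = [-27/50 -6/5 108/25 0; 18/25 -9/10 -144/25 0; -6/5 0 -27/5 0; 0 0 0 1]

T = [-27/50 -6/5 108/25 0; 18/25 -9/10 -144/25 0; -6/5 0 -27/5 0; 0 0 0 1]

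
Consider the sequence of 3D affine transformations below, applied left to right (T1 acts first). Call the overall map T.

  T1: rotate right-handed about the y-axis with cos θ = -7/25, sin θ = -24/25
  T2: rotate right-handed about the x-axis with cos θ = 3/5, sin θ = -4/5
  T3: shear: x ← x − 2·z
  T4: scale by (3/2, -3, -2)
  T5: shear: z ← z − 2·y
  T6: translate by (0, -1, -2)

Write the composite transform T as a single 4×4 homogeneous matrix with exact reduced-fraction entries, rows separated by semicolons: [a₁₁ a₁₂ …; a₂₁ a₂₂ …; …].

T = [-537/250 12/5 -117/125 0; -288/125 -9/5 84/125 -1; 432/125 26/5 -126/125 -2; 0 0 0 1]

T1 = [-7/25 0 -24/25 0; 0 1 0 0; 24/25 0 -7/25 0; 0 0 0 1]
T2·T1 = [-7/25 0 -24/25 0; 96/125 3/5 -28/125 0; 72/125 -4/5 -21/125 0; 0 0 0 1]
T3·…·T1 = [-179/125 8/5 -78/125 0; 96/125 3/5 -28/125 0; 72/125 -4/5 -21/125 0; 0 0 0 1]
T4·…·T1 = [-537/250 12/5 -117/125 0; -288/125 -9/5 84/125 0; -144/125 8/5 42/125 0; 0 0 0 1]
T5·…·T1 = [-537/250 12/5 -117/125 0; -288/125 -9/5 84/125 0; 432/125 26/5 -126/125 0; 0 0 0 1]
T6·…·T1 = [-537/250 12/5 -117/125 0; -288/125 -9/5 84/125 -1; 432/125 26/5 -126/125 -2; 0 0 0 1]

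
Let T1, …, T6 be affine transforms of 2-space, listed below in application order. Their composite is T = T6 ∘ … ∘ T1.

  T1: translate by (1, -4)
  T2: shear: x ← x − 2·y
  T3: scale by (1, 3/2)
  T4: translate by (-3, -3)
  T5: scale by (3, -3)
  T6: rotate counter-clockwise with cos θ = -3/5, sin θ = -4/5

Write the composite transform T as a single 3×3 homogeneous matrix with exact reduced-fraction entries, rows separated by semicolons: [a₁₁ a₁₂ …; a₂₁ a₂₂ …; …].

T = [-9/5 0 54/5; -12/5 15/2 -153/5; 0 0 1]

T1 = [1 0 1; 0 1 -4; 0 0 1]
T2·T1 = [1 -2 9; 0 1 -4; 0 0 1]
T3·…·T1 = [1 -2 9; 0 3/2 -6; 0 0 1]
T4·…·T1 = [1 -2 6; 0 3/2 -9; 0 0 1]
T5·…·T1 = [3 -6 18; 0 -9/2 27; 0 0 1]
T6·…·T1 = [-9/5 0 54/5; -12/5 15/2 -153/5; 0 0 1]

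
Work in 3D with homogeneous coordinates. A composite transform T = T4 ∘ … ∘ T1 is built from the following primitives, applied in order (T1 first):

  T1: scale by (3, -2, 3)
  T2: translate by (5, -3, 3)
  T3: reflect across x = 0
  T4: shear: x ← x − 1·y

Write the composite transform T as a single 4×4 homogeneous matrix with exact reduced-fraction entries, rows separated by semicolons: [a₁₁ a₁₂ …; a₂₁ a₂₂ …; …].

T1 = [3 0 0 0; 0 -2 0 0; 0 0 3 0; 0 0 0 1]
T2·T1 = [3 0 0 5; 0 -2 0 -3; 0 0 3 3; 0 0 0 1]
T3·…·T1 = [-3 0 0 -5; 0 -2 0 -3; 0 0 3 3; 0 0 0 1]
T4·…·T1 = [-3 2 0 -2; 0 -2 0 -3; 0 0 3 3; 0 0 0 1]

T = [-3 2 0 -2; 0 -2 0 -3; 0 0 3 3; 0 0 0 1]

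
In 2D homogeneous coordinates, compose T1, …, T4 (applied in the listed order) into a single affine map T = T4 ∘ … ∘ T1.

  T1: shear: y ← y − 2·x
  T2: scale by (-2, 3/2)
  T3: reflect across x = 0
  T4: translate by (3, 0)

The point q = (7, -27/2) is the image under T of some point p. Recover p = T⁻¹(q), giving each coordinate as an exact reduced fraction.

p = (2, -5)

T1 = [1 0 0; -2 1 0; 0 0 1]
T2·T1 = [-2 0 0; -3 3/2 0; 0 0 1]
T3·…·T1 = [2 0 0; -3 3/2 0; 0 0 1]
T4·…·T1 = [2 0 3; -3 3/2 0; 0 0 1]
det M = 3; M⁻¹ = [1/2 0 -3/2; 1 2/3 -3; 0 0 1]
M⁻¹ · (7, -27/2)ᵀ = (2, -5)ᵀ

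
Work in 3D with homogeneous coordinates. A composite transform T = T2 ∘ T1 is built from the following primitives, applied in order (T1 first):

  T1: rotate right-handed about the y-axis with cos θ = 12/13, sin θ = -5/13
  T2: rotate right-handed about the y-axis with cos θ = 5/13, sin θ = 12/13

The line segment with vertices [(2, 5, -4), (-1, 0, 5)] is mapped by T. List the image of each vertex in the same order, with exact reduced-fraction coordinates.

T1 rotate right-handed about the y-axis with cos θ = 12/13, sin θ = -5/13: (2, 5, -4) → (44/13, 5, -38/13); (-1, 0, 5) → (-37/13, 0, 55/13)
T2 rotate right-handed about the y-axis with cos θ = 5/13, sin θ = 12/13: (44/13, 5, -38/13) → (-236/169, 5, -718/169); (-37/13, 0, 55/13) → (475/169, 0, 719/169)

image vertices: (-236/169, 5, -718/169), (475/169, 0, 719/169)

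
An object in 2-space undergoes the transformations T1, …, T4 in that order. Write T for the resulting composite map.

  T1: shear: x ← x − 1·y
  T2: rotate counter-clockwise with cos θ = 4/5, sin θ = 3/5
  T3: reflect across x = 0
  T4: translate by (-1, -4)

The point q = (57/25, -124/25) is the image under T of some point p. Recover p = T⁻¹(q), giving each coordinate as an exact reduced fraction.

T1 = [1 -1 0; 0 1 0; 0 0 1]
T2·T1 = [4/5 -7/5 0; 3/5 1/5 0; 0 0 1]
T3·…·T1 = [-4/5 7/5 0; 3/5 1/5 0; 0 0 1]
T4·…·T1 = [-4/5 7/5 -1; 3/5 1/5 -4; 0 0 1]
det M = -1; M⁻¹ = [-1/5 7/5 27/5; 3/5 4/5 19/5; 0 0 1]
M⁻¹ · (57/25, -124/25)ᵀ = (-2, 6/5)ᵀ

p = (-2, 6/5)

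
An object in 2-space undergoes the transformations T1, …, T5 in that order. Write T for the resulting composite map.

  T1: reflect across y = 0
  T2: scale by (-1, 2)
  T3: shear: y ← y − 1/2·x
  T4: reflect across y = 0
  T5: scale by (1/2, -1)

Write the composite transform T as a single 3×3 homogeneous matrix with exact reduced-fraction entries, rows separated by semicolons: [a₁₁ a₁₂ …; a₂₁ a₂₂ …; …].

T1 = [1 0 0; 0 -1 0; 0 0 1]
T2·T1 = [-1 0 0; 0 -2 0; 0 0 1]
T3·…·T1 = [-1 0 0; 1/2 -2 0; 0 0 1]
T4·…·T1 = [-1 0 0; -1/2 2 0; 0 0 1]
T5·…·T1 = [-1/2 0 0; 1/2 -2 0; 0 0 1]

T = [-1/2 0 0; 1/2 -2 0; 0 0 1]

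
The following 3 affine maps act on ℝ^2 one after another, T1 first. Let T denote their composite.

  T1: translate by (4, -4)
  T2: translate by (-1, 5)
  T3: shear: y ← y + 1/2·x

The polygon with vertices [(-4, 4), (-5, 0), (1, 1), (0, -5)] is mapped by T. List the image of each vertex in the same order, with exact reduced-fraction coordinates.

image vertices: (-1, 9/2), (-2, 0), (4, 4), (3, -5/2)

T1 translate by (4, -4): (-4, 4) → (0, 0); (-5, 0) → (-1, -4); (1, 1) → (5, -3); (0, -5) → (4, -9)
T2 translate by (-1, 5): (0, 0) → (-1, 5); (-1, -4) → (-2, 1); (5, -3) → (4, 2); (4, -9) → (3, -4)
T3 shear: y ← y + 1/2·x: (-1, 5) → (-1, 9/2); (-2, 1) → (-2, 0); (4, 2) → (4, 4); (3, -4) → (3, -5/2)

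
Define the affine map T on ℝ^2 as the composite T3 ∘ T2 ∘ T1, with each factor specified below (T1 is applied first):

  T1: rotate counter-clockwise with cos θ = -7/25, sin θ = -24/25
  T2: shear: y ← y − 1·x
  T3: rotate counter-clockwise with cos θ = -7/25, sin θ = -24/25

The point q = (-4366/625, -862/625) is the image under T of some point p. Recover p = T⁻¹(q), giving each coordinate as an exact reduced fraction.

p = (2, 4)

T1 = [-7/25 24/25 0; -24/25 -7/25 0; 0 0 1]
T2·T1 = [-7/25 24/25 0; -17/25 -31/25 0; 0 0 1]
T3·…·T1 = [-359/625 -912/625 0; 287/625 -359/625 0; 0 0 1]
det M = 1; M⁻¹ = [-359/625 912/625 0; -287/625 -359/625 0; 0 0 1]
M⁻¹ · (-4366/625, -862/625)ᵀ = (2, 4)ᵀ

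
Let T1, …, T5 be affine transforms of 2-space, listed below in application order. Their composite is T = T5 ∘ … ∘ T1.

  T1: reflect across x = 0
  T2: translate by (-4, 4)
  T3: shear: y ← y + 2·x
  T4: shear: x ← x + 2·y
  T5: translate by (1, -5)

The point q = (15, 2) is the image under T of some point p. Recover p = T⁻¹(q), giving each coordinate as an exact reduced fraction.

p = (-4, 3)

T1 = [-1 0 0; 0 1 0; 0 0 1]
T2·T1 = [-1 0 -4; 0 1 4; 0 0 1]
T3·…·T1 = [-1 0 -4; -2 1 -4; 0 0 1]
T4·…·T1 = [-5 2 -12; -2 1 -4; 0 0 1]
T5·…·T1 = [-5 2 -11; -2 1 -9; 0 0 1]
det M = -1; M⁻¹ = [-1 2 7; -2 5 23; 0 0 1]
M⁻¹ · (15, 2)ᵀ = (-4, 3)ᵀ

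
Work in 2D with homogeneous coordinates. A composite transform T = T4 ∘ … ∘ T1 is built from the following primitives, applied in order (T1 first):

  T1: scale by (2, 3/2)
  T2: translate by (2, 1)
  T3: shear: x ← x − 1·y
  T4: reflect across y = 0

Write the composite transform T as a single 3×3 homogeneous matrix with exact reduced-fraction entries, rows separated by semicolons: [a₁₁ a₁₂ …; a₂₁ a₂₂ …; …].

T = [2 -3/2 1; 0 -3/2 -1; 0 0 1]

T1 = [2 0 0; 0 3/2 0; 0 0 1]
T2·T1 = [2 0 2; 0 3/2 1; 0 0 1]
T3·…·T1 = [2 -3/2 1; 0 3/2 1; 0 0 1]
T4·…·T1 = [2 -3/2 1; 0 -3/2 -1; 0 0 1]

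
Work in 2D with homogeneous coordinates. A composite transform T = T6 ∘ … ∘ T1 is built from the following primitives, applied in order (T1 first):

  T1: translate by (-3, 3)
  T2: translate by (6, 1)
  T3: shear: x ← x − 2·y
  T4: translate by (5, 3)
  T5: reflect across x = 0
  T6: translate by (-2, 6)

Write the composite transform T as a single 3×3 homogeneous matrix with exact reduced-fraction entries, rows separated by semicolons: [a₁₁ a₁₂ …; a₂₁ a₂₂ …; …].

T1 = [1 0 -3; 0 1 3; 0 0 1]
T2·T1 = [1 0 3; 0 1 4; 0 0 1]
T3·…·T1 = [1 -2 -5; 0 1 4; 0 0 1]
T4·…·T1 = [1 -2 0; 0 1 7; 0 0 1]
T5·…·T1 = [-1 2 0; 0 1 7; 0 0 1]
T6·…·T1 = [-1 2 -2; 0 1 13; 0 0 1]

T = [-1 2 -2; 0 1 13; 0 0 1]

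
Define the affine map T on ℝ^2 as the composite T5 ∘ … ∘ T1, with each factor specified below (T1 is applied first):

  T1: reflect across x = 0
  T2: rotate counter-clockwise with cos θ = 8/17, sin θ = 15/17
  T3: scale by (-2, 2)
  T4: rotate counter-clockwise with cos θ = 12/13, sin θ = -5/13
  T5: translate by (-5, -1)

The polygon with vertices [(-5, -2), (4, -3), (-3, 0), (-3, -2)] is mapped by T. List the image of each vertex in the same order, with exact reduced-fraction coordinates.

image vertices: (-2195/221, 1895/221), (-2257/221, -2107/221), (-1231/221, 1099/221), (-2111/221, 1015/221)

T1 reflect across x = 0: (-5, -2) → (5, -2); (4, -3) → (-4, -3); (-3, 0) → (3, 0); (-3, -2) → (3, -2)
T2 rotate counter-clockwise with cos θ = 8/17, sin θ = 15/17: (5, -2) → (70/17, 59/17); (-4, -3) → (13/17, -84/17); (3, 0) → (24/17, 45/17); (3, -2) → (54/17, 29/17)
T3 scale by (-2, 2): (70/17, 59/17) → (-140/17, 118/17); (13/17, -84/17) → (-26/17, -168/17); (24/17, 45/17) → (-48/17, 90/17); (54/17, 29/17) → (-108/17, 58/17)
T4 rotate counter-clockwise with cos θ = 12/13, sin θ = -5/13: (-140/17, 118/17) → (-1090/221, 2116/221); (-26/17, -168/17) → (-1152/221, -1886/221); (-48/17, 90/17) → (-126/221, 1320/221); (-108/17, 58/17) → (-1006/221, 1236/221)
T5 translate by (-5, -1): (-1090/221, 2116/221) → (-2195/221, 1895/221); (-1152/221, -1886/221) → (-2257/221, -2107/221); (-126/221, 1320/221) → (-1231/221, 1099/221); (-1006/221, 1236/221) → (-2111/221, 1015/221)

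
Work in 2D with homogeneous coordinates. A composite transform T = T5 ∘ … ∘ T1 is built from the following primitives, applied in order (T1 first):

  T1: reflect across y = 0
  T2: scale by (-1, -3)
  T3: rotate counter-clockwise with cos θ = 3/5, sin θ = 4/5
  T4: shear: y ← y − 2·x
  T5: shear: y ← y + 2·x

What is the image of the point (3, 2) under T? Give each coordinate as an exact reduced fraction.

T1 reflect across y = 0: (3, 2) → (3, -2)
T2 scale by (-1, -3): (3, -2) → (-3, 6)
T3 rotate counter-clockwise with cos θ = 3/5, sin θ = 4/5: (-3, 6) → (-33/5, 6/5)
T4 shear: y ← y − 2·x: (-33/5, 6/5) → (-33/5, 72/5)
T5 shear: y ← y + 2·x: (-33/5, 72/5) → (-33/5, 6/5)

T(p) = (-33/5, 6/5)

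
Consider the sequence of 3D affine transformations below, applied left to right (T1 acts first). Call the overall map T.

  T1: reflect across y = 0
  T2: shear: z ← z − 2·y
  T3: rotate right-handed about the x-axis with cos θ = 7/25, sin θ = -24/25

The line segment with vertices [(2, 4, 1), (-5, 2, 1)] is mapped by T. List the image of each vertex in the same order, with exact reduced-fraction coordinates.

T1 reflect across y = 0: (2, 4, 1) → (2, -4, 1); (-5, 2, 1) → (-5, -2, 1)
T2 shear: z ← z − 2·y: (2, -4, 1) → (2, -4, 9); (-5, -2, 1) → (-5, -2, 5)
T3 rotate right-handed about the x-axis with cos θ = 7/25, sin θ = -24/25: (2, -4, 9) → (2, 188/25, 159/25); (-5, -2, 5) → (-5, 106/25, 83/25)

image vertices: (2, 188/25, 159/25), (-5, 106/25, 83/25)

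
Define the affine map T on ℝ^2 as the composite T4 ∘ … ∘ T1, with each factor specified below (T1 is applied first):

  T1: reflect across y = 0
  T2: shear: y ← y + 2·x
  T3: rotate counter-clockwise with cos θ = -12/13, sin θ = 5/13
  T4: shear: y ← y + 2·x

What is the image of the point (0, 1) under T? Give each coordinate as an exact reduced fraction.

T1 reflect across y = 0: (0, 1) → (0, -1)
T2 shear: y ← y + 2·x: (0, -1) → (0, -1)
T3 rotate counter-clockwise with cos θ = -12/13, sin θ = 5/13: (0, -1) → (5/13, 12/13)
T4 shear: y ← y + 2·x: (5/13, 12/13) → (5/13, 22/13)

T(p) = (5/13, 22/13)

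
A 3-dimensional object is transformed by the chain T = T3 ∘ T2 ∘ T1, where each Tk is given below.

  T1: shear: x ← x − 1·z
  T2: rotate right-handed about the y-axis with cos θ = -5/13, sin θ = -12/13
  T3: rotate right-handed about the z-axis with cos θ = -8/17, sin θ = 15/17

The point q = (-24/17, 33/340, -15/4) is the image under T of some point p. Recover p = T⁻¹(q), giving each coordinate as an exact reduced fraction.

p = (-3, 6/5, 3/4)

T1 = [1 0 -1 0; 0 1 0 0; 0 0 1 0; 0 0 0 1]
T2·T1 = [-5/13 0 -7/13 0; 0 1 0 0; 12/13 0 -17/13 0; 0 0 0 1]
T3·…·T1 = [40/221 -15/17 56/221 0; -75/221 -8/17 -105/221 0; 12/13 0 -17/13 0; 0 0 0 1]
det M = 1; M⁻¹ = [8/13 -15/13 7/13 0; -15/17 -8/17 0 0; 96/221 -180/221 -5/13 0; 0 0 0 1]
M⁻¹ · (-24/17, 33/340, -15/4)ᵀ = (-3, 6/5, 3/4)ᵀ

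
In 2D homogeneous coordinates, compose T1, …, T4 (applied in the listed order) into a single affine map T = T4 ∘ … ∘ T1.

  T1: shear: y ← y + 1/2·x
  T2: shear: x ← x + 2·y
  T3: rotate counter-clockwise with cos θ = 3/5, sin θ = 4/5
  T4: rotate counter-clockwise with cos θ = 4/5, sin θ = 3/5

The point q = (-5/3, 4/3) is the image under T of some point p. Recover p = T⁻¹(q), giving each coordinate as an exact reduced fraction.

p = (-2, 8/3)

T1 = [1 0 0; 1/2 1 0; 0 0 1]
T2·T1 = [2 2 0; 1/2 1 0; 0 0 1]
T3·…·T1 = [4/5 2/5 0; 19/10 11/5 0; 0 0 1]
T4·…·T1 = [-1/2 -1 0; 2 2 0; 0 0 1]
det M = 1; M⁻¹ = [2 1 0; -2 -1/2 0; 0 0 1]
M⁻¹ · (-5/3, 4/3)ᵀ = (-2, 8/3)ᵀ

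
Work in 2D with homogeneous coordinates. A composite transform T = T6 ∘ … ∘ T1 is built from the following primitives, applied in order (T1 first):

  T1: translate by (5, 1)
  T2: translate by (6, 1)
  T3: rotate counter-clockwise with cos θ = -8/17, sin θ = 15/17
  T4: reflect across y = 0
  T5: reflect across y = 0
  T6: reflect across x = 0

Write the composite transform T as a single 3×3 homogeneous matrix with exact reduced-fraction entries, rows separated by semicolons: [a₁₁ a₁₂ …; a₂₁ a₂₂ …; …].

T1 = [1 0 5; 0 1 1; 0 0 1]
T2·T1 = [1 0 11; 0 1 2; 0 0 1]
T3·…·T1 = [-8/17 -15/17 -118/17; 15/17 -8/17 149/17; 0 0 1]
T4·…·T1 = [-8/17 -15/17 -118/17; -15/17 8/17 -149/17; 0 0 1]
T5·…·T1 = [-8/17 -15/17 -118/17; 15/17 -8/17 149/17; 0 0 1]
T6·…·T1 = [8/17 15/17 118/17; 15/17 -8/17 149/17; 0 0 1]

T = [8/17 15/17 118/17; 15/17 -8/17 149/17; 0 0 1]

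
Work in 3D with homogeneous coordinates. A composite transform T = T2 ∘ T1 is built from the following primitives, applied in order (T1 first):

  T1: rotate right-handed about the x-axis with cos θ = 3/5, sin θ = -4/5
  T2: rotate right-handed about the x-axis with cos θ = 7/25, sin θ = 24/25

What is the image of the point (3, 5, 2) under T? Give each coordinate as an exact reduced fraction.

T(p) = (3, 497/125, 454/125)

T1 rotate right-handed about the x-axis with cos θ = 3/5, sin θ = -4/5: (3, 5, 2) → (3, 23/5, -14/5)
T2 rotate right-handed about the x-axis with cos θ = 7/25, sin θ = 24/25: (3, 23/5, -14/5) → (3, 497/125, 454/125)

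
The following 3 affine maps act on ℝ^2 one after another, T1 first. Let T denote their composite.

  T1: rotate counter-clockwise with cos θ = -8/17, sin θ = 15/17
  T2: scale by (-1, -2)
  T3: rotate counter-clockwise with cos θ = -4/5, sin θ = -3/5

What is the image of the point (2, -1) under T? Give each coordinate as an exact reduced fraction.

T1 rotate counter-clockwise with cos θ = -8/17, sin θ = 15/17: (2, -1) → (-1/17, 38/17)
T2 scale by (-1, -2): (-1/17, 38/17) → (1/17, -76/17)
T3 rotate counter-clockwise with cos θ = -4/5, sin θ = -3/5: (1/17, -76/17) → (-232/85, 301/85)

T(p) = (-232/85, 301/85)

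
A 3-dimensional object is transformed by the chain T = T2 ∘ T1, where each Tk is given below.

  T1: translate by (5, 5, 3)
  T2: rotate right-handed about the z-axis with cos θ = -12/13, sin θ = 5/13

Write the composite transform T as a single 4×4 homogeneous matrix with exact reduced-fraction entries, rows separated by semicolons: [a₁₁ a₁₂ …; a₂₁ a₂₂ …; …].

T1 = [1 0 0 5; 0 1 0 5; 0 0 1 3; 0 0 0 1]
T2·T1 = [-12/13 -5/13 0 -85/13; 5/13 -12/13 0 -35/13; 0 0 1 3; 0 0 0 1]

T = [-12/13 -5/13 0 -85/13; 5/13 -12/13 0 -35/13; 0 0 1 3; 0 0 0 1]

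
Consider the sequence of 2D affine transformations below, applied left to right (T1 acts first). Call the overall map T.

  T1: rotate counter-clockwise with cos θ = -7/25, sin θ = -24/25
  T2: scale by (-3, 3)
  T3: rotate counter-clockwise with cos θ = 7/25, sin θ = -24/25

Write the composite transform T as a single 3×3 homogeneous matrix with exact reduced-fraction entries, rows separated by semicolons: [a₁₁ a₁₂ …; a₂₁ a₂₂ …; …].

T1 = [-7/25 24/25 0; -24/25 -7/25 0; 0 0 1]
T2·T1 = [21/25 -72/25 0; -72/25 -21/25 0; 0 0 1]
T3·…·T1 = [-1581/625 -1008/625 0; -1008/625 1581/625 0; 0 0 1]

T = [-1581/625 -1008/625 0; -1008/625 1581/625 0; 0 0 1]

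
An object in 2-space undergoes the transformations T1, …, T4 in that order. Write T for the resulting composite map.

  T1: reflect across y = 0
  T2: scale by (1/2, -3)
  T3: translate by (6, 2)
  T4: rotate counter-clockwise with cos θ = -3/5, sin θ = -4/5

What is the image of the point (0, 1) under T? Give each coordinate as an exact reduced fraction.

T1 reflect across y = 0: (0, 1) → (0, -1)
T2 scale by (1/2, -3): (0, -1) → (0, 3)
T3 translate by (6, 2): (0, 3) → (6, 5)
T4 rotate counter-clockwise with cos θ = -3/5, sin θ = -4/5: (6, 5) → (2/5, -39/5)

T(p) = (2/5, -39/5)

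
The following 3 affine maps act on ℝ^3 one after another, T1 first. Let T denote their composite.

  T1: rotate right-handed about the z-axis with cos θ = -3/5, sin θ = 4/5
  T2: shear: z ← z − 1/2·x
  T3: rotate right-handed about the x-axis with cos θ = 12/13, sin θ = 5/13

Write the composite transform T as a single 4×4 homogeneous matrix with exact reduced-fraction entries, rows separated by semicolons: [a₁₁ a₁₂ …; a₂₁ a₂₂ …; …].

T1 = [-3/5 -4/5 0 0; 4/5 -3/5 0 0; 0 0 1 0; 0 0 0 1]
T2·T1 = [-3/5 -4/5 0 0; 4/5 -3/5 0 0; 3/10 2/5 1 0; 0 0 0 1]
T3·…·T1 = [-3/5 -4/5 0 0; 81/130 -46/65 -5/13 0; 38/65 9/65 12/13 0; 0 0 0 1]

T = [-3/5 -4/5 0 0; 81/130 -46/65 -5/13 0; 38/65 9/65 12/13 0; 0 0 0 1]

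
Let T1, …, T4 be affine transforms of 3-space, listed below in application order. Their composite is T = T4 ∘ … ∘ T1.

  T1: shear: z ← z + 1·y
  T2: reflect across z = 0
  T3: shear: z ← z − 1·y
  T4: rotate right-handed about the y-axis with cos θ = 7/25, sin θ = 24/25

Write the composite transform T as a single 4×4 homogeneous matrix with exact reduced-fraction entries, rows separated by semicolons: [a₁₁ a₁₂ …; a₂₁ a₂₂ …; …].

T1 = [1 0 0 0; 0 1 0 0; 0 1 1 0; 0 0 0 1]
T2·T1 = [1 0 0 0; 0 1 0 0; 0 -1 -1 0; 0 0 0 1]
T3·…·T1 = [1 0 0 0; 0 1 0 0; 0 -2 -1 0; 0 0 0 1]
T4·…·T1 = [7/25 -48/25 -24/25 0; 0 1 0 0; -24/25 -14/25 -7/25 0; 0 0 0 1]

T = [7/25 -48/25 -24/25 0; 0 1 0 0; -24/25 -14/25 -7/25 0; 0 0 0 1]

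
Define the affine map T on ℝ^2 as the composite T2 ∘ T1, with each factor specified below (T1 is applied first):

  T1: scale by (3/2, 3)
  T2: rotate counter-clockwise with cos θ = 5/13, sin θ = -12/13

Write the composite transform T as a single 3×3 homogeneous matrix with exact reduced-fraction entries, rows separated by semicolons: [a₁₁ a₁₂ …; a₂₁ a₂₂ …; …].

T = [15/26 36/13 0; -18/13 15/13 0; 0 0 1]

T1 = [3/2 0 0; 0 3 0; 0 0 1]
T2·T1 = [15/26 36/13 0; -18/13 15/13 0; 0 0 1]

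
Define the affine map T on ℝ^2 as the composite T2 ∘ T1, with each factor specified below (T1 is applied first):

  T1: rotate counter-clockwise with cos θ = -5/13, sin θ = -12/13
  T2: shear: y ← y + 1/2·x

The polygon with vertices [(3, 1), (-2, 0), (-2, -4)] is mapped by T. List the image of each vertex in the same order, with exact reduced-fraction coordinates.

T1 rotate counter-clockwise with cos θ = -5/13, sin θ = -12/13: (3, 1) → (-3/13, -41/13); (-2, 0) → (10/13, 24/13); (-2, -4) → (-38/13, 44/13)
T2 shear: y ← y + 1/2·x: (-3/13, -41/13) → (-3/13, -85/26); (10/13, 24/13) → (10/13, 29/13); (-38/13, 44/13) → (-38/13, 25/13)

image vertices: (-3/13, -85/26), (10/13, 29/13), (-38/13, 25/13)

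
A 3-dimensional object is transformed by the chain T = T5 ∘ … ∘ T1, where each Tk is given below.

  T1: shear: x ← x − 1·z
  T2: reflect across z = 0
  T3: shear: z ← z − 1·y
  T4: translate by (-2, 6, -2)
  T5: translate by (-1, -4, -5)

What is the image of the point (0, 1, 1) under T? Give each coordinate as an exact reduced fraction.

T(p) = (-4, 3, -9)

T1 shear: x ← x − 1·z: (0, 1, 1) → (-1, 1, 1)
T2 reflect across z = 0: (-1, 1, 1) → (-1, 1, -1)
T3 shear: z ← z − 1·y: (-1, 1, -1) → (-1, 1, -2)
T4 translate by (-2, 6, -2): (-1, 1, -2) → (-3, 7, -4)
T5 translate by (-1, -4, -5): (-3, 7, -4) → (-4, 3, -9)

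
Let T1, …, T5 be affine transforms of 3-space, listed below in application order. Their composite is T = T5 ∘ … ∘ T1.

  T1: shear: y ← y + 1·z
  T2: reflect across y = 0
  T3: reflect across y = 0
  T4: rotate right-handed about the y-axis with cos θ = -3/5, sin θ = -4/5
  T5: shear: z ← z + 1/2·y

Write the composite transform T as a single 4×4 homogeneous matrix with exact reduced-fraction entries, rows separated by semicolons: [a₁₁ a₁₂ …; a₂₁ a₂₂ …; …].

T1 = [1 0 0 0; 0 1 1 0; 0 0 1 0; 0 0 0 1]
T2·T1 = [1 0 0 0; 0 -1 -1 0; 0 0 1 0; 0 0 0 1]
T3·…·T1 = [1 0 0 0; 0 1 1 0; 0 0 1 0; 0 0 0 1]
T4·…·T1 = [-3/5 0 -4/5 0; 0 1 1 0; 4/5 0 -3/5 0; 0 0 0 1]
T5·…·T1 = [-3/5 0 -4/5 0; 0 1 1 0; 4/5 1/2 -1/10 0; 0 0 0 1]

T = [-3/5 0 -4/5 0; 0 1 1 0; 4/5 1/2 -1/10 0; 0 0 0 1]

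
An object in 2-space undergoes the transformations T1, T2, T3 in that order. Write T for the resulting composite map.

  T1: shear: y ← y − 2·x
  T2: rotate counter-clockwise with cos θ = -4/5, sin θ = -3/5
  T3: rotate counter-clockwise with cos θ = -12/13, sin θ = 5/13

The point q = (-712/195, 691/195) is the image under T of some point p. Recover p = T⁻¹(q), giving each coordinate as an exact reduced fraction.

p = (-8/3, -1)

T1 = [1 0 0; -2 1 0; 0 0 1]
T2·T1 = [-2 3/5 0; 1 -4/5 0; 0 0 1]
T3·…·T1 = [19/13 -16/65 0; -22/13 63/65 0; 0 0 1]
det M = 1; M⁻¹ = [63/65 16/65 0; 22/13 19/13 0; 0 0 1]
M⁻¹ · (-712/195, 691/195)ᵀ = (-8/3, -1)ᵀ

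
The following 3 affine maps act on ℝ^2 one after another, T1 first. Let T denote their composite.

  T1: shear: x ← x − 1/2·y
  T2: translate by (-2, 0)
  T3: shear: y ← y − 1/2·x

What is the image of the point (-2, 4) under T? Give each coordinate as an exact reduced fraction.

T1 shear: x ← x − 1/2·y: (-2, 4) → (-4, 4)
T2 translate by (-2, 0): (-4, 4) → (-6, 4)
T3 shear: y ← y − 1/2·x: (-6, 4) → (-6, 7)

T(p) = (-6, 7)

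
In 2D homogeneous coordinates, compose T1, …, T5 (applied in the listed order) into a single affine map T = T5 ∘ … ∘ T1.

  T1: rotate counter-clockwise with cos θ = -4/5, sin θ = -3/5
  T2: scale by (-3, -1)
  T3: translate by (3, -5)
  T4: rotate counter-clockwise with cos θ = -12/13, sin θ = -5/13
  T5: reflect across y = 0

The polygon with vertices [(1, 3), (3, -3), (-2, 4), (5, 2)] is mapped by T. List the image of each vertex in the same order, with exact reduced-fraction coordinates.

image vertices: (-10/13, -24/13), (-1076/65, 54/65), (93/13, -81/13), (-694/65, 261/65)

T1 rotate counter-clockwise with cos θ = -4/5, sin θ = -3/5: (1, 3) → (1, -3); (3, -3) → (-21/5, 3/5); (-2, 4) → (4, -2); (5, 2) → (-14/5, -23/5)
T2 scale by (-3, -1): (1, -3) → (-3, 3); (-21/5, 3/5) → (63/5, -3/5); (4, -2) → (-12, 2); (-14/5, -23/5) → (42/5, 23/5)
T3 translate by (3, -5): (-3, 3) → (0, -2); (63/5, -3/5) → (78/5, -28/5); (-12, 2) → (-9, -3); (42/5, 23/5) → (57/5, -2/5)
T4 rotate counter-clockwise with cos θ = -12/13, sin θ = -5/13: (0, -2) → (-10/13, 24/13); (78/5, -28/5) → (-1076/65, -54/65); (-9, -3) → (93/13, 81/13); (57/5, -2/5) → (-694/65, -261/65)
T5 reflect across y = 0: (-10/13, 24/13) → (-10/13, -24/13); (-1076/65, -54/65) → (-1076/65, 54/65); (93/13, 81/13) → (93/13, -81/13); (-694/65, -261/65) → (-694/65, 261/65)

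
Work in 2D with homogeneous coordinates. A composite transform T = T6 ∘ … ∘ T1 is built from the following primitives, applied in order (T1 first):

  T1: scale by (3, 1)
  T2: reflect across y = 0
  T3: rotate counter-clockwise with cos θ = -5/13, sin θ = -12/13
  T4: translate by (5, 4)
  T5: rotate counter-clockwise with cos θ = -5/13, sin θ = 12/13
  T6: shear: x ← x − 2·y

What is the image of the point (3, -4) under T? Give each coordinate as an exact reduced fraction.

T1 scale by (3, 1): (3, -4) → (9, -4)
T2 reflect across y = 0: (9, -4) → (9, 4)
T3 rotate counter-clockwise with cos θ = -5/13, sin θ = -12/13: (9, 4) → (3/13, -128/13)
T4 translate by (5, 4): (3/13, -128/13) → (68/13, -76/13)
T5 rotate counter-clockwise with cos θ = -5/13, sin θ = 12/13: (68/13, -76/13) → (44/13, 92/13)
T6 shear: x ← x − 2·y: (44/13, 92/13) → (-140/13, 92/13)

T(p) = (-140/13, 92/13)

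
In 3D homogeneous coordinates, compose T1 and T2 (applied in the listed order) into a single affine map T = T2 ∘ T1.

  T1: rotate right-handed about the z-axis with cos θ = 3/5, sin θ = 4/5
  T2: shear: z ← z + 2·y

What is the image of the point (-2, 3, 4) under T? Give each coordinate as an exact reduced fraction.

T1 rotate right-handed about the z-axis with cos θ = 3/5, sin θ = 4/5: (-2, 3, 4) → (-18/5, 1/5, 4)
T2 shear: z ← z + 2·y: (-18/5, 1/5, 4) → (-18/5, 1/5, 22/5)

T(p) = (-18/5, 1/5, 22/5)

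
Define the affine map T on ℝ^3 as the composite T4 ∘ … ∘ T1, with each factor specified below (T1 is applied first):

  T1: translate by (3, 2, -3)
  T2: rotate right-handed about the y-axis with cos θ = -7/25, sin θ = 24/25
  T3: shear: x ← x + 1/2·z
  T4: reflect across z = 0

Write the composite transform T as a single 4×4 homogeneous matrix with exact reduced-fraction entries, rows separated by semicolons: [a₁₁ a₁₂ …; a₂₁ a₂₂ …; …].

T = [-19/25 0 41/50 -237/50; 0 1 0 2; 24/25 0 7/25 51/25; 0 0 0 1]

T1 = [1 0 0 3; 0 1 0 2; 0 0 1 -3; 0 0 0 1]
T2·T1 = [-7/25 0 24/25 -93/25; 0 1 0 2; -24/25 0 -7/25 -51/25; 0 0 0 1]
T3·…·T1 = [-19/25 0 41/50 -237/50; 0 1 0 2; -24/25 0 -7/25 -51/25; 0 0 0 1]
T4·…·T1 = [-19/25 0 41/50 -237/50; 0 1 0 2; 24/25 0 7/25 51/25; 0 0 0 1]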